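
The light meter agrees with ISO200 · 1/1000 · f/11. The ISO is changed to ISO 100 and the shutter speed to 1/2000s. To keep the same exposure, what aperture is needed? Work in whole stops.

ISO: 200 → 100 — 1 stop lower (darker).
Shutter speed: 1/1000 → 1/2000 — 1 stop shorter (darker).
Net change so far: 2 stops darker. Offset with the aperture: f/11 → f/8 → f/5.6.

f/5.6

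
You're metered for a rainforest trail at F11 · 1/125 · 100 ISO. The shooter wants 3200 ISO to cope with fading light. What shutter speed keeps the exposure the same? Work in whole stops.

ISO: 100 → 200 → 400 → 800 → 1600 → 3200 — 5 stops higher (brighter).
Need 5 stops darker from the shutter speed: 1/125 → 1/250 → 1/500 → 1/1000 → 1/2000 → 1/4000.

1/4000s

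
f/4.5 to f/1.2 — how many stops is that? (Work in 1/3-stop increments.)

3 2/3 stops

f/4.5 → f/4 → f/3.5 → f/3.2 → f/2.8 → f/2.5 → f/2.2 → f/2 → f/1.8 → f/1.6 → f/1.4 → f/1.2 — count the steps: 11 third-stops = 3 2/3 stops.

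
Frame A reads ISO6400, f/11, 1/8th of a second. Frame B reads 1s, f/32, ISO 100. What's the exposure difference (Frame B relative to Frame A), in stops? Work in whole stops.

Aperture: f/11 → f/16 → f/22 → f/32 — 3 stops stopped down (darker).
Shutter speed: 1/8 → 1/4 → 1/2 → 1 — 3 stops slower (brighter).
ISO: 6400 → 3200 → 1600 → 800 → 400 → 200 → 100 — 6 stops lower (darker).
Net: −3 +3 −6 = −6 stops.

6 stops darker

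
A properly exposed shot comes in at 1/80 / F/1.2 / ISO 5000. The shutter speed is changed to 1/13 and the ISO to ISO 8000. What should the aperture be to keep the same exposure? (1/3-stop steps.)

Shutter speed: 1/80 → 1/60 → 1/50 → 1/40 → 1/30 → 1/25 → 1/20 → 1/15 → 1/13 — 2 2/3 stops longer (brighter).
ISO: 5000 → 6400 → 8000 — 2/3 stop higher (brighter).
Net change so far: 3 1/3 stops brighter. Offset with the aperture: f/1.2 → f/1.4 → f/1.6 → f/1.8 → f/2 → f/2.2 → f/2.5 → f/2.8 → f/3.2 → f/3.5 → f/4.

f/4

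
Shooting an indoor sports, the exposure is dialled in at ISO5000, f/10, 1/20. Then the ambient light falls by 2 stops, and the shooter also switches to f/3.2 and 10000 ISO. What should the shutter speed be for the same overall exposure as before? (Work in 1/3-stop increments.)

Scene light: 2 stops darker.
Aperture: f/10 → f/9 → f/8 → f/7.1 → f/6.3 → f/5.6 → f/5 → f/4.5 → f/4 → f/3.5 → f/3.2 — 3 1/3 stops larger aperture (brighter).
ISO: 5000 → 6400 → 8000 → 10000 — 1 stop higher (brighter).
Net so far: 2 1/3 stops brighter. Shutter speed: 1/20 → 1/25 → 1/30 → 1/40 → 1/50 → 1/60 → 1/80 → 1/100.

1/100s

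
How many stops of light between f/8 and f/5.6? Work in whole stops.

1 stop

f/8 → f/5.6 — count the steps: 1 stop.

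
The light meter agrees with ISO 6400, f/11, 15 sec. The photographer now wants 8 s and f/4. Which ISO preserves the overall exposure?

Shutter speed: 15 → 8 — 1 stop faster (darker).
Aperture: f/11 → f/8 → f/5.6 → f/4 — 3 stops larger aperture (brighter).
Net change so far: 2 stops brighter. Offset with the ISO: 6400 → 3200 → 1600.

ISO 1600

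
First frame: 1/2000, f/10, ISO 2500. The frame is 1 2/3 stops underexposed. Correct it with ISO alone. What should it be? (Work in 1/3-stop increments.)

ISO 8000

Underexposed by 1 2/3 stops → need 1 2/3 stops brighter.
ISO: 2500 → 3200 → 4000 → 5000 → 6400 → 8000.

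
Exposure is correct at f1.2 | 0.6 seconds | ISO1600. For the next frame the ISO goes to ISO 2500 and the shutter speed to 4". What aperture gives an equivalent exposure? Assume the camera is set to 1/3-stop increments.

ISO: 1600 → 2000 → 2500 — 2/3 stop higher (brighter).
Shutter speed: 0.6 → 0.8 → 1 → 1.3 → 1.6 → 2 → 2.5 → 3.2 → 4 — 2 2/3 stops slower (brighter).
Net change so far: 3 1/3 stops brighter. Offset with the aperture: f/1.2 → f/1.4 → f/1.6 → f/1.8 → f/2 → f/2.2 → f/2.5 → f/2.8 → f/3.2 → f/3.5 → f/4.

f/4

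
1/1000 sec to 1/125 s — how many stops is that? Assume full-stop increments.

3 stops

1/1000 → 1/500 → 1/250 → 1/125 — count the steps: 3 stops.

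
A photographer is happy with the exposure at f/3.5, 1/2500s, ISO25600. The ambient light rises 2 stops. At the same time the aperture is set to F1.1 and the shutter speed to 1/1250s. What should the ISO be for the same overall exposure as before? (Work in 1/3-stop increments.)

Scene light: 2 stops brighter.
Aperture: f/3.5 → f/3.2 → f/2.8 → f/2.5 → f/2.2 → f/2 → f/1.8 → f/1.6 → f/1.4 → f/1.2 → f/1.1 — 3 1/3 stops larger aperture (brighter).
Shutter speed: 1/2500 → 1/2000 → 1/1600 → 1/1250 — 1 stop slower (brighter).
Net so far: 6 1/3 stops brighter. ISO: 25600 → 20000 → 16000 → 12800 → 10000 → 8000 → 6400 → 5000 → 4000 → 3200 → 2500 → 2000 → 1600 → 1250 → 1000 → 800 → 640 → 500 → 400 → 320.

ISO 320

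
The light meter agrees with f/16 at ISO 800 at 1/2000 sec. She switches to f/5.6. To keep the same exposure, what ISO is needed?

ISO 100

Aperture: f/16 → f/11 → f/8 → f/5.6 — 3 stops larger aperture (brighter).
Need 3 stops darker from the ISO: 800 → 400 → 200 → 100.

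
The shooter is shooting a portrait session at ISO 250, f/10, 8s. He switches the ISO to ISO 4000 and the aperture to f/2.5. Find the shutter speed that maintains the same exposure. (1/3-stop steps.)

1/30s

ISO: 250 → 320 → 400 → 500 → 640 → 800 → 1000 → 1250 → 1600 → 2000 → 2500 → 3200 → 4000 — 4 stops raised (brighter).
Aperture: f/10 → f/9 → f/8 → f/7.1 → f/6.3 → f/5.6 → f/5 → f/4.5 → f/4 → f/3.5 → f/3.2 → f/2.8 → f/2.5 — 4 stops larger aperture (brighter).
Net change so far: 8 stops brighter. Offset with the shutter speed: 8 → 6 → 5 → 4 → 3.2 → 2.5 → 2 → 1.6 → 1.3 → 1 → 0.8 → 0.6 → 0.5 → 0.4 → 0.3 → 1/4 → 1/5 → 1/6 → 1/8 → 1/10 → 1/13 → 1/15 → 1/20 → 1/25 → 1/30.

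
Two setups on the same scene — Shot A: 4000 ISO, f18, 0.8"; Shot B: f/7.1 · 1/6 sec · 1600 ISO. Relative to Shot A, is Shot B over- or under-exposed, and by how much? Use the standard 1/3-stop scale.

1 stop darker

Aperture: f/18 → f/16 → f/14 → f/13 → f/11 → f/10 → f/9 → f/8 → f/7.1 — 2 2/3 stops wider (brighter).
Shutter speed: 0.8 → 0.6 → 0.5 → 0.4 → 0.3 → 1/4 → 1/5 → 1/6 — 2 1/3 stops faster (darker).
ISO: 4000 → 3200 → 2500 → 2000 → 1600 — 1 1/3 stops dropped (darker).
Net: +2 2/3 −2 1/3 −1 1/3 = −1 stop.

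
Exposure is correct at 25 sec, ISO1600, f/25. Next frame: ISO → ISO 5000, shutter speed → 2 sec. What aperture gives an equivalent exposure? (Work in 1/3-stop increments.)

f/13

ISO: 1600 → 2000 → 2500 → 3200 → 4000 → 5000 — 1 2/3 stops raised (brighter).
Shutter speed: 25 → 20 → 15 → 13 → 10 → 8 → 6 → 5 → 4 → 3.2 → 2.5 → 2 — 3 2/3 stops faster (darker).
Net change so far: 2 stops darker. Offset with the aperture: f/25 → f/22 → f/20 → f/18 → f/16 → f/14 → f/13.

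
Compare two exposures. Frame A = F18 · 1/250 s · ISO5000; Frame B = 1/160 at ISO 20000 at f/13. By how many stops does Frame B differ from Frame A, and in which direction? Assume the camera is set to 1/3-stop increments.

Aperture: f/18 → f/16 → f/14 → f/13 — 1 stop opened up (brighter).
Shutter speed: 1/250 → 1/200 → 1/160 — 2/3 stop slower (brighter).
ISO: 5000 → 6400 → 8000 → 10000 → 12800 → 16000 → 20000 — 2 stops raised (brighter).
Net: +1 +2/3 +2 = +3 2/3 stops.

3 2/3 stops brighter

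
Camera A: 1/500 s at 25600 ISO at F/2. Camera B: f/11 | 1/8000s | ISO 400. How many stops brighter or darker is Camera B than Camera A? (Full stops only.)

15 stops darker

Aperture: f/2 → f/2.8 → f/4 → f/5.6 → f/8 → f/11 — 5 stops narrower (darker).
Shutter speed: 1/500 → 1/1000 → 1/2000 → 1/4000 → 1/8000 — 4 stops shorter (darker).
ISO: 25600 → 12800 → 6400 → 3200 → 1600 → 800 → 400 — 6 stops lower (darker).
Net: −5 −4 −6 = −15 stops.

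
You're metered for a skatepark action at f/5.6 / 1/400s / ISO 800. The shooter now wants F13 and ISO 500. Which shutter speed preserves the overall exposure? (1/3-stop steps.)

Aperture: f/5.6 → f/6.3 → f/7.1 → f/8 → f/9 → f/10 → f/11 → f/13 — 2 1/3 stops stopped down (darker).
ISO: 800 → 640 → 500 — 2/3 stop dropped (darker).
Net change so far: 3 stops darker. Offset with the shutter speed: 1/400 → 1/320 → 1/250 → 1/200 → 1/160 → 1/125 → 1/100 → 1/80 → 1/60 → 1/50.

1/50s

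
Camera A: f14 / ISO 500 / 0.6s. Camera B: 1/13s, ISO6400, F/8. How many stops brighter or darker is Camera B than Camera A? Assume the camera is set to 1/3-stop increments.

Aperture: f/14 → f/13 → f/11 → f/10 → f/9 → f/8 — 1 2/3 stops opened up (brighter).
Shutter speed: 0.6 → 0.5 → 0.4 → 0.3 → 1/4 → 1/5 → 1/6 → 1/8 → 1/10 → 1/13 — 3 stops faster (darker).
ISO: 500 → 640 → 800 → 1000 → 1250 → 1600 → 2000 → 2500 → 3200 → 4000 → 5000 → 6400 — 3 2/3 stops higher (brighter).
Net: +1 2/3 −3 +3 2/3 = +2 1/3 stops.

2 1/3 stops brighter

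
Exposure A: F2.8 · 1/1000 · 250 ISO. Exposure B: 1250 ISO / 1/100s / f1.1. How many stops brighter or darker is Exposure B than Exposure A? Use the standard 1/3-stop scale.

Aperture: f/2.8 → f/2.5 → f/2.2 → f/2 → f/1.8 → f/1.6 → f/1.4 → f/1.2 → f/1.1 — 2 2/3 stops opened up (brighter).
Shutter speed: 1/1000 → 1/800 → 1/640 → 1/500 → 1/400 → 1/320 → 1/250 → 1/200 → 1/160 → 1/125 → 1/100 — 3 1/3 stops slower (brighter).
ISO: 250 → 320 → 400 → 500 → 640 → 800 → 1000 → 1250 — 2 1/3 stops higher (brighter).
Net: +2 2/3 +3 1/3 +2 1/3 = +8 1/3 stops.

8 1/3 stops brighter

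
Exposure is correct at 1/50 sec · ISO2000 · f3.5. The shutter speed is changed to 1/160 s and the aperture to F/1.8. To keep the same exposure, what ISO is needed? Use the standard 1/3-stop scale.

Shutter speed: 1/50 → 1/60 → 1/80 → 1/100 → 1/125 → 1/160 — 1 2/3 stops shorter (darker).
Aperture: f/3.5 → f/3.2 → f/2.8 → f/2.5 → f/2.2 → f/2 → f/1.8 — 2 stops opened up (brighter).
Net change so far: 1/3 stop brighter. Offset with the ISO: 2000 → 1600.

ISO 1600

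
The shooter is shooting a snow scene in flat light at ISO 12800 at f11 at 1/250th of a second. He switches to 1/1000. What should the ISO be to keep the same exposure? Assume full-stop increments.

ISO 51200

Shutter speed: 1/250 → 1/500 → 1/1000 — 2 stops shorter (darker).
Need 2 stops brighter from the ISO: 12800 → 25600 → 51200.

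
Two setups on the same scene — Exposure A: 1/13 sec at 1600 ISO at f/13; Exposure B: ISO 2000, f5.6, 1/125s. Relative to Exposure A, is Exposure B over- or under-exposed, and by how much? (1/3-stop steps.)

Aperture: f/13 → f/11 → f/10 → f/9 → f/8 → f/7.1 → f/6.3 → f/5.6 — 2 1/3 stops wider (brighter).
Shutter speed: 1/13 → 1/15 → 1/20 → 1/25 → 1/30 → 1/40 → 1/50 → 1/60 → 1/80 → 1/100 → 1/125 — 3 1/3 stops faster (darker).
ISO: 1600 → 2000 — 1/3 stop raised (brighter).
Net: +2 1/3 −3 1/3 +1/3 = −2/3 stops.

2/3 stop darker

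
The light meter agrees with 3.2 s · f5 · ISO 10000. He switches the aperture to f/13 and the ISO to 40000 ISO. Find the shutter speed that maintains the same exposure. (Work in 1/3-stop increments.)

5 s

Aperture: f/5 → f/5.6 → f/6.3 → f/7.1 → f/8 → f/9 → f/10 → f/11 → f/13 — 2 2/3 stops stopped down (darker).
ISO: 10000 → 12800 → 16000 → 20000 → 25600 → 32000 → 40000 — 2 stops higher (brighter).
Net change so far: 2/3 stop darker. Offset with the shutter speed: 3.2 → 4 → 5.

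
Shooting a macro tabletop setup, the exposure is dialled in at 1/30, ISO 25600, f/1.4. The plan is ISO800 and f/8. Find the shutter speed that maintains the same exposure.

ISO: 25600 → 12800 → 6400 → 3200 → 1600 → 800 — 5 stops dropped (darker).
Aperture: f/1.4 → f/2 → f/2.8 → f/4 → f/5.6 → f/8 — 5 stops stopped down (darker).
Net change so far: 10 stops darker. Offset with the shutter speed: 1/30 → 1/15 → 1/8 → 1/4 → 1/2 → 1 → 2 → 4 → 8 → 15 → 30.

30 s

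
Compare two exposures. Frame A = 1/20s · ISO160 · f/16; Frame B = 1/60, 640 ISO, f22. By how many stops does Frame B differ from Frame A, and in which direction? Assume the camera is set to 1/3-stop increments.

2/3 stop darker

Aperture: f/16 → f/18 → f/20 → f/22 — 1 stop stopped down (darker).
Shutter speed: 1/20 → 1/25 → 1/30 → 1/40 → 1/50 → 1/60 — 1 2/3 stops faster (darker).
ISO: 160 → 200 → 250 → 320 → 400 → 500 → 640 — 2 stops raised (brighter).
Net: −1 −1 2/3 +2 = −2/3 stops.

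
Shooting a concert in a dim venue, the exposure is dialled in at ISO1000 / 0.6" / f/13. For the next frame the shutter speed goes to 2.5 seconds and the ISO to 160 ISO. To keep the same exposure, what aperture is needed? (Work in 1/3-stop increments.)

f/10

Shutter speed: 0.6 → 0.8 → 1 → 1.3 → 1.6 → 2 → 2.5 — 2 stops slower (brighter).
ISO: 1000 → 800 → 640 → 500 → 400 → 320 → 250 → 200 → 160 — 2 2/3 stops lower (darker).
Net change so far: 2/3 stop darker. Offset with the aperture: f/13 → f/11 → f/10.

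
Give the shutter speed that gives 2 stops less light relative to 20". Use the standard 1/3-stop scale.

Shutter speed: 20 → 15 → 13 → 10 → 8 → 6 → 5 — 2 stops shorter (darker).

5 s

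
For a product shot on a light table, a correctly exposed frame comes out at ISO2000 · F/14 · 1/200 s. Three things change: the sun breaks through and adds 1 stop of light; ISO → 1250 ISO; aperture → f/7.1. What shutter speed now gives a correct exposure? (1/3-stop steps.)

Scene light: 1 stop brighter.
ISO: 2000 → 1600 → 1250 — 2/3 stop lower (darker).
Aperture: f/14 → f/13 → f/11 → f/10 → f/9 → f/8 → f/7.1 — 2 stops opened up (brighter).
Net so far: 2 1/3 stops brighter. Shutter speed: 1/200 → 1/250 → 1/320 → 1/400 → 1/500 → 1/640 → 1/800 → 1/1000.

1/1000s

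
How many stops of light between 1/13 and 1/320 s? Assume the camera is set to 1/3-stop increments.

1/13 → 1/15 → 1/20 → 1/25 → 1/30 → 1/40 → 1/50 → 1/60 → 1/80 → 1/100 → 1/125 → 1/160 → 1/200 → 1/250 → 1/320 — count the steps: 14 third-stops = 4 2/3 stops.

4 2/3 stops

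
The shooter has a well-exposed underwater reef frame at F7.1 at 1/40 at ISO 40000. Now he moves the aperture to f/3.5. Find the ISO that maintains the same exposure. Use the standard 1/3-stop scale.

Aperture: f/7.1 → f/6.3 → f/5.6 → f/5 → f/4.5 → f/4 → f/3.5 — 2 stops larger aperture (brighter).
Need 2 stops darker from the ISO: 40000 → 32000 → 25600 → 20000 → 16000 → 12800 → 10000.

ISO 10000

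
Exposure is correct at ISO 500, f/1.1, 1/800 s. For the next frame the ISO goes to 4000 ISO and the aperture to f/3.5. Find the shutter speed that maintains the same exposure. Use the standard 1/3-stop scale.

ISO: 500 → 640 → 800 → 1000 → 1250 → 1600 → 2000 → 2500 → 3200 → 4000 — 3 stops raised (brighter).
Aperture: f/1.1 → f/1.2 → f/1.4 → f/1.6 → f/1.8 → f/2 → f/2.2 → f/2.5 → f/2.8 → f/3.2 → f/3.5 — 3 1/3 stops narrower (darker).
Net change so far: 1/3 stop darker. Offset with the shutter speed: 1/800 → 1/640.

1/640s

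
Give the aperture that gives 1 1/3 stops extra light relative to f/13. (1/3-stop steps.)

Aperture: f/13 → f/11 → f/10 → f/9 → f/8 — 1 1/3 stops opened up (brighter).

f/8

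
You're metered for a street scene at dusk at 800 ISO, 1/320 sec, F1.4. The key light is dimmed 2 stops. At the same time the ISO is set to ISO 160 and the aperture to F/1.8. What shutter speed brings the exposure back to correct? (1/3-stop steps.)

Scene light: 2 stops darker.
ISO: 800 → 640 → 500 → 400 → 320 → 250 → 200 → 160 — 2 1/3 stops lower (darker).
Aperture: f/1.4 → f/1.6 → f/1.8 — 2/3 stop narrower (darker).
Net so far: 5 stops darker. Shutter speed: 1/320 → 1/250 → 1/200 → 1/160 → 1/125 → 1/100 → 1/80 → 1/60 → 1/50 → 1/40 → 1/30 → 1/25 → 1/20 → 1/15 → 1/13 → 1/10.

1/10s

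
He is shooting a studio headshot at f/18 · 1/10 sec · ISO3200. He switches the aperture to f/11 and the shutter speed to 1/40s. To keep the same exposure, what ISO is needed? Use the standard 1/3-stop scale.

Aperture: f/18 → f/16 → f/14 → f/13 → f/11 — 1 1/3 stops opened up (brighter).
Shutter speed: 1/10 → 1/13 → 1/15 → 1/20 → 1/25 → 1/30 → 1/40 — 2 stops faster (darker).
Net change so far: 2/3 stop darker. Offset with the ISO: 3200 → 4000 → 5000.

ISO 5000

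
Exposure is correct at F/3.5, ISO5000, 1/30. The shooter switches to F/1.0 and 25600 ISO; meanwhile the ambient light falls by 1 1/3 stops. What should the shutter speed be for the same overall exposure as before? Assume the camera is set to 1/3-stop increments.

1/800s

Scene light: 1 1/3 stops darker.
Aperture: f/3.5 → f/3.2 → f/2.8 → f/2.5 → f/2.2 → f/2 → f/1.8 → f/1.6 → f/1.4 → f/1.2 → f/1.1 → f/1.0 — 3 2/3 stops wider (brighter).
ISO: 5000 → 6400 → 8000 → 10000 → 12800 → 16000 → 20000 → 25600 — 2 1/3 stops higher (brighter).
Net so far: 4 2/3 stops brighter. Shutter speed: 1/30 → 1/40 → 1/50 → 1/60 → 1/80 → 1/100 → 1/125 → 1/160 → 1/200 → 1/250 → 1/320 → 1/400 → 1/500 → 1/640 → 1/800.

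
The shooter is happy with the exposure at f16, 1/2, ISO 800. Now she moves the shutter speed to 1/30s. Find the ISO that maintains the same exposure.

ISO 12800

Shutter speed: 1/2 → 1/4 → 1/8 → 1/15 → 1/30 — 4 stops shorter (darker).
Need 4 stops brighter from the ISO: 800 → 1600 → 3200 → 6400 → 12800.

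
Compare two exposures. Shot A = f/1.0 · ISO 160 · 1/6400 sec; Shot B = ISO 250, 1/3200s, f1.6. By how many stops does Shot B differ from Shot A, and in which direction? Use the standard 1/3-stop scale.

1/3 stop brighter

Aperture: f/1.0 → f/1.1 → f/1.2 → f/1.4 → f/1.6 — 1 1/3 stops smaller aperture (darker).
Shutter speed: 1/6400 → 1/5000 → 1/4000 → 1/3200 — 1 stop longer (brighter).
ISO: 160 → 200 → 250 — 2/3 stop higher (brighter).
Net: −1 1/3 +1 +2/3 = +1/3 stops.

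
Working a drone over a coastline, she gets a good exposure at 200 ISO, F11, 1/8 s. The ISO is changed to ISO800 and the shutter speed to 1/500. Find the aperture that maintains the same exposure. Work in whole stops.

f/2.8

ISO: 200 → 400 → 800 — 2 stops higher (brighter).
Shutter speed: 1/8 → 1/15 → 1/30 → 1/60 → 1/125 → 1/250 → 1/500 — 6 stops shorter (darker).
Net change so far: 4 stops darker. Offset with the aperture: f/11 → f/8 → f/5.6 → f/4 → f/2.8.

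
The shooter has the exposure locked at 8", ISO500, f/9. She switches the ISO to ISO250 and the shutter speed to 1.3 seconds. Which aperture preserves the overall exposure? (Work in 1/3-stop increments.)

ISO: 500 → 400 → 320 → 250 — 1 stop dropped (darker).
Shutter speed: 8 → 6 → 5 → 4 → 3.2 → 2.5 → 2 → 1.6 → 1.3 — 2 2/3 stops faster (darker).
Net change so far: 3 2/3 stops darker. Offset with the aperture: f/9 → f/8 → f/7.1 → f/6.3 → f/5.6 → f/5 → f/4.5 → f/4 → f/3.5 → f/3.2 → f/2.8 → f/2.5.

f/2.5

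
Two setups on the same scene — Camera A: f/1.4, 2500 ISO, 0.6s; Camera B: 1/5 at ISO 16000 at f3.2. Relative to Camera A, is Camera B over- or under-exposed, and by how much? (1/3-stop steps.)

Aperture: f/1.4 → f/1.6 → f/1.8 → f/2 → f/2.2 → f/2.5 → f/2.8 → f/3.2 — 2 1/3 stops smaller aperture (darker).
Shutter speed: 0.6 → 0.5 → 0.4 → 0.3 → 1/4 → 1/5 — 1 2/3 stops faster (darker).
ISO: 2500 → 3200 → 4000 → 5000 → 6400 → 8000 → 10000 → 12800 → 16000 — 2 2/3 stops raised (brighter).
Net: −2 1/3 −1 2/3 +2 2/3 = −1 1/3 stops.

1 1/3 stops darker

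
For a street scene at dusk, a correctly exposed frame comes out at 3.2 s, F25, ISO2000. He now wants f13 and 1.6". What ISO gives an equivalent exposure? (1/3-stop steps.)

Aperture: f/25 → f/22 → f/20 → f/18 → f/16 → f/14 → f/13 — 2 stops larger aperture (brighter).
Shutter speed: 3.2 → 2.5 → 2 → 1.6 — 1 stop faster (darker).
Net change so far: 1 stop brighter. Offset with the ISO: 2000 → 1600 → 1250 → 1000.

ISO 1000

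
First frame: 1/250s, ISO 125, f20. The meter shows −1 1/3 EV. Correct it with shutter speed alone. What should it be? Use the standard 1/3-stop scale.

Underexposed by 1 1/3 stops → need 1 1/3 stops brighter.
Shutter speed: 1/250 → 1/200 → 1/160 → 1/125 → 1/100.

1/100s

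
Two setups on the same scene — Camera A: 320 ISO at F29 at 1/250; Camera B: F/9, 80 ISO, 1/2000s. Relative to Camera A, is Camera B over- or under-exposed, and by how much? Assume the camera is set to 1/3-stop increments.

1 2/3 stops darker

Aperture: f/29 → f/25 → f/22 → f/20 → f/18 → f/16 → f/14 → f/13 → f/11 → f/10 → f/9 — 3 1/3 stops larger aperture (brighter).
Shutter speed: 1/250 → 1/320 → 1/400 → 1/500 → 1/640 → 1/800 → 1/1000 → 1/1250 → 1/1600 → 1/2000 — 3 stops faster (darker).
ISO: 320 → 250 → 200 → 160 → 125 → 100 → 80 — 2 stops lower (darker).
Net: +3 1/3 −3 −2 = −1 2/3 stops.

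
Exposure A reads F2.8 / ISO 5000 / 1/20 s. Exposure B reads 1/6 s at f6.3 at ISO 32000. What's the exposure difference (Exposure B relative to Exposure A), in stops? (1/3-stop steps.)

2 stops brighter

Aperture: f/2.8 → f/3.2 → f/3.5 → f/4 → f/4.5 → f/5 → f/5.6 → f/6.3 — 2 1/3 stops smaller aperture (darker).
Shutter speed: 1/20 → 1/15 → 1/13 → 1/10 → 1/8 → 1/6 — 1 2/3 stops longer (brighter).
ISO: 5000 → 6400 → 8000 → 10000 → 12800 → 16000 → 20000 → 25600 → 32000 — 2 2/3 stops raised (brighter).
Net: −2 1/3 +1 2/3 +2 2/3 = +2 stops.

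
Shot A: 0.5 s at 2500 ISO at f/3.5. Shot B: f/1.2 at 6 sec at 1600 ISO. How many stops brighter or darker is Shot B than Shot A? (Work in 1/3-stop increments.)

6 stops brighter

Aperture: f/3.5 → f/3.2 → f/2.8 → f/2.5 → f/2.2 → f/2 → f/1.8 → f/1.6 → f/1.4 → f/1.2 — 3 stops wider (brighter).
Shutter speed: 0.5 → 0.6 → 0.8 → 1 → 1.3 → 1.6 → 2 → 2.5 → 3.2 → 4 → 5 → 6 — 3 2/3 stops longer (brighter).
ISO: 2500 → 2000 → 1600 — 2/3 stop dropped (darker).
Net: +3 +3 2/3 −2/3 = +6 stops.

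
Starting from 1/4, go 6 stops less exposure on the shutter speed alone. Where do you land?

1/250s

Shutter speed: 1/4 → 1/8 → 1/15 → 1/30 → 1/60 → 1/125 → 1/250 — 6 stops shorter (darker).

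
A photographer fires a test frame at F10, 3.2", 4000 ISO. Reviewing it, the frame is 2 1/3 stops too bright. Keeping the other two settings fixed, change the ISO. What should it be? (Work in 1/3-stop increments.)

Overexposed by 2 1/3 stops → need 2 1/3 stops darker.
ISO: 4000 → 3200 → 2500 → 2000 → 1600 → 1250 → 1000 → 800.

ISO 800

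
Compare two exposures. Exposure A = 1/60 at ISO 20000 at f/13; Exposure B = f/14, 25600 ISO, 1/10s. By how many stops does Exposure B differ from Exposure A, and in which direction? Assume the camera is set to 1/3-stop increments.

Aperture: f/13 → f/14 — 1/3 stop stopped down (darker).
Shutter speed: 1/60 → 1/50 → 1/40 → 1/30 → 1/25 → 1/20 → 1/15 → 1/13 → 1/10 — 2 2/3 stops slower (brighter).
ISO: 20000 → 25600 — 1/3 stop higher (brighter).
Net: −1/3 +2 2/3 +1/3 = +2 2/3 stops.

2 2/3 stops brighter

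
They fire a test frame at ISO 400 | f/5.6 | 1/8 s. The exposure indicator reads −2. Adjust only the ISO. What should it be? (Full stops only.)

ISO 1600

Underexposed by 2 stops → need 2 stops brighter.
ISO: 400 → 800 → 1600.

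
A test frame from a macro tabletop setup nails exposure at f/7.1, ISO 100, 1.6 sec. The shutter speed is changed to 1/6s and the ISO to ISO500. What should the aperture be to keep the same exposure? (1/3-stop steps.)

f/5

Shutter speed: 1.6 → 1.3 → 1 → 0.8 → 0.6 → 0.5 → 0.4 → 0.3 → 1/4 → 1/5 → 1/6 — 3 1/3 stops faster (darker).
ISO: 100 → 125 → 160 → 200 → 250 → 320 → 400 → 500 — 2 1/3 stops higher (brighter).
Net change so far: 1 stop darker. Offset with the aperture: f/7.1 → f/6.3 → f/5.6 → f/5.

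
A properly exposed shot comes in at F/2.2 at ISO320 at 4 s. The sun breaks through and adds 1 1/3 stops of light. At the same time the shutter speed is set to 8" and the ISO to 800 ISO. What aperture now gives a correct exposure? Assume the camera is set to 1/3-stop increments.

f/8

Scene light: 1 1/3 stops brighter.
Shutter speed: 4 → 5 → 6 → 8 — 1 stop longer (brighter).
ISO: 320 → 400 → 500 → 640 → 800 — 1 1/3 stops raised (brighter).
Net so far: 3 2/3 stops brighter. Aperture: f/2.2 → f/2.5 → f/2.8 → f/3.2 → f/3.5 → f/4 → f/4.5 → f/5 → f/5.6 → f/6.3 → f/7.1 → f/8.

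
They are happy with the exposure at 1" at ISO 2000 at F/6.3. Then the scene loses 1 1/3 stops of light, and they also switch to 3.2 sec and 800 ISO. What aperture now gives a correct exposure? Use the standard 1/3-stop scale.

f/4.5

Scene light: 1 1/3 stops darker.
Shutter speed: 1 → 1.3 → 1.6 → 2 → 2.5 → 3.2 — 1 2/3 stops longer (brighter).
ISO: 2000 → 1600 → 1250 → 1000 → 800 — 1 1/3 stops lower (darker).
Net so far: 1 stop darker. Aperture: f/6.3 → f/5.6 → f/5 → f/4.5.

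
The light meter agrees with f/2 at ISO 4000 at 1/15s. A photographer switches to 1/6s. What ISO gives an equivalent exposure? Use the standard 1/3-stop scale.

Shutter speed: 1/15 → 1/13 → 1/10 → 1/8 → 1/6 — 1 1/3 stops slower (brighter).
Need 1 1/3 stops darker from the ISO: 4000 → 3200 → 2500 → 2000 → 1600.

ISO 1600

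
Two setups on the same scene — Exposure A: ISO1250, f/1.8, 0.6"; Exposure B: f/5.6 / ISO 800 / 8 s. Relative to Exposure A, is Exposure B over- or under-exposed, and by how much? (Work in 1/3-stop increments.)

Aperture: f/1.8 → f/2 → f/2.2 → f/2.5 → f/2.8 → f/3.2 → f/3.5 → f/4 → f/4.5 → f/5 → f/5.6 — 3 1/3 stops stopped down (darker).
Shutter speed: 0.6 → 0.8 → 1 → 1.3 → 1.6 → 2 → 2.5 → 3.2 → 4 → 5 → 6 → 8 — 3 2/3 stops slower (brighter).
ISO: 1250 → 1000 → 800 — 2/3 stop lower (darker).
Net: −3 1/3 +3 2/3 −2/3 = −1/3 stops.

1/3 stop darker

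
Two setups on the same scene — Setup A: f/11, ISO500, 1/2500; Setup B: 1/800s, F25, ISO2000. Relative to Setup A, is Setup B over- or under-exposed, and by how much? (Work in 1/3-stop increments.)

Aperture: f/11 → f/13 → f/14 → f/16 → f/18 → f/20 → f/22 → f/25 — 2 1/3 stops narrower (darker).
Shutter speed: 1/2500 → 1/2000 → 1/1600 → 1/1250 → 1/1000 → 1/800 — 1 2/3 stops slower (brighter).
ISO: 500 → 640 → 800 → 1000 → 1250 → 1600 → 2000 — 2 stops higher (brighter).
Net: −2 1/3 +1 2/3 +2 = +1 1/3 stops.

1 1/3 stops brighter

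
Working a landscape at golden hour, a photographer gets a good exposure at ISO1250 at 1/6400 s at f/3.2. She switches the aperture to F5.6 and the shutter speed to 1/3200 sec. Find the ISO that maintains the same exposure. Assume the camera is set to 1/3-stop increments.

Aperture: f/3.2 → f/3.5 → f/4 → f/4.5 → f/5 → f/5.6 — 1 2/3 stops smaller aperture (darker).
Shutter speed: 1/6400 → 1/5000 → 1/4000 → 1/3200 — 1 stop slower (brighter).
Net change so far: 2/3 stop darker. Offset with the ISO: 1250 → 1600 → 2000.

ISO 2000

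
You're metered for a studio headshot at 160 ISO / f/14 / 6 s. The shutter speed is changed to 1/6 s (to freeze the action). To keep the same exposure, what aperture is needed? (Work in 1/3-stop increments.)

Shutter speed: 6 → 5 → 4 → 3.2 → 2.5 → 2 → 1.6 → 1.3 → 1 → 0.8 → 0.6 → 0.5 → 0.4 → 0.3 → 1/4 → 1/5 → 1/6 — 5 1/3 stops faster (darker).
Need 5 1/3 stops brighter from the aperture: f/14 → f/13 → f/11 → f/10 → f/9 → f/8 → f/7.1 → f/6.3 → f/5.6 → f/5 → f/4.5 → f/4 → f/3.5 → f/3.2 → f/2.8 → f/2.5 → f/2.2.

f/2.2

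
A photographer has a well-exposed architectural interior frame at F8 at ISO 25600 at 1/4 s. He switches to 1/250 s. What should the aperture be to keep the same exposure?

f/1.0

Shutter speed: 1/4 → 1/8 → 1/15 → 1/30 → 1/60 → 1/125 → 1/250 — 6 stops faster (darker).
Need 6 stops brighter from the aperture: f/8 → f/5.6 → f/4 → f/2.8 → f/2 → f/1.4 → f/1.0.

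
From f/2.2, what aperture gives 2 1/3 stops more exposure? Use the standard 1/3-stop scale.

f/1.0

Aperture: f/2.2 → f/2 → f/1.8 → f/1.6 → f/1.4 → f/1.2 → f/1.1 → f/1.0 — 2 1/3 stops larger aperture (brighter).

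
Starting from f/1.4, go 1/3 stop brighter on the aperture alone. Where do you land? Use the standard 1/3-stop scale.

f/1.2

Aperture: f/1.4 → f/1.2 — 1/3 stop opened up (brighter).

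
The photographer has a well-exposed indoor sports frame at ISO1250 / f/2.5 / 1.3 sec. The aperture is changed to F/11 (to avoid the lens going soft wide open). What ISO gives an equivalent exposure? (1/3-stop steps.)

Aperture: f/2.5 → f/2.8 → f/3.2 → f/3.5 → f/4 → f/4.5 → f/5 → f/5.6 → f/6.3 → f/7.1 → f/8 → f/9 → f/10 → f/11 — 4 1/3 stops stopped down (darker).
Need 4 1/3 stops brighter from the ISO: 1250 → 1600 → 2000 → 2500 → 3200 → 4000 → 5000 → 6400 → 8000 → 10000 → 12800 → 16000 → 20000 → 25600.

ISO 25600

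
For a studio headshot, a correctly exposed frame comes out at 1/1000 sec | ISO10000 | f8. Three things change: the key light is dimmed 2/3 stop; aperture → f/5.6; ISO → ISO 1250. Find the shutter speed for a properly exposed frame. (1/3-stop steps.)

Scene light: 2/3 stop darker.
Aperture: f/8 → f/7.1 → f/6.3 → f/5.6 — 1 stop wider (brighter).
ISO: 10000 → 8000 → 6400 → 5000 → 4000 → 3200 → 2500 → 2000 → 1600 → 1250 — 3 stops dropped (darker).
Net so far: 2 2/3 stops darker. Shutter speed: 1/1000 → 1/800 → 1/640 → 1/500 → 1/400 → 1/320 → 1/250 → 1/200 → 1/160.

1/160s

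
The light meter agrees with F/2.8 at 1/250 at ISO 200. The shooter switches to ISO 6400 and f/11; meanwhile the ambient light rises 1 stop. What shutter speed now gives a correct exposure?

Scene light: 1 stop brighter.
ISO: 200 → 400 → 800 → 1600 → 3200 → 6400 — 5 stops higher (brighter).
Aperture: f/2.8 → f/4 → f/5.6 → f/8 → f/11 — 4 stops narrower (darker).
Net so far: 2 stops brighter. Shutter speed: 1/250 → 1/500 → 1/1000.

1/1000s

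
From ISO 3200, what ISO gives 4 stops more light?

ISO 51200

ISO: 3200 → 6400 → 12800 → 25600 → 51200 — 4 stops raised (brighter).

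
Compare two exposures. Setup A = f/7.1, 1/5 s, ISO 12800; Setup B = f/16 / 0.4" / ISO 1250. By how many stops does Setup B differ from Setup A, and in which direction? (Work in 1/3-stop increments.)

Aperture: f/7.1 → f/8 → f/9 → f/10 → f/11 → f/13 → f/14 → f/16 — 2 1/3 stops smaller aperture (darker).
Shutter speed: 1/5 → 1/4 → 0.3 → 0.4 — 1 stop slower (brighter).
ISO: 12800 → 10000 → 8000 → 6400 → 5000 → 4000 → 3200 → 2500 → 2000 → 1600 → 1250 — 3 1/3 stops dropped (darker).
Net: −2 1/3 +1 −3 1/3 = −4 2/3 stops.

4 2/3 stops darker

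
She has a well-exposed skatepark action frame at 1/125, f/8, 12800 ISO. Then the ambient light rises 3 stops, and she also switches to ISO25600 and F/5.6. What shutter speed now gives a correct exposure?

1/4000s

Scene light: 3 stops brighter.
ISO: 12800 → 25600 — 1 stop higher (brighter).
Aperture: f/8 → f/5.6 — 1 stop opened up (brighter).
Net so far: 5 stops brighter. Shutter speed: 1/125 → 1/250 → 1/500 → 1/1000 → 1/2000 → 1/4000.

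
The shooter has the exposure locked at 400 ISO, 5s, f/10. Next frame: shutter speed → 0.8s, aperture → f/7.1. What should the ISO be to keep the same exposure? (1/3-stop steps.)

Shutter speed: 5 → 4 → 3.2 → 2.5 → 2 → 1.6 → 1.3 → 1 → 0.8 — 2 2/3 stops faster (darker).
Aperture: f/10 → f/9 → f/8 → f/7.1 — 1 stop larger aperture (brighter).
Net change so far: 1 2/3 stops darker. Offset with the ISO: 400 → 500 → 640 → 800 → 1000 → 1250.

ISO 1250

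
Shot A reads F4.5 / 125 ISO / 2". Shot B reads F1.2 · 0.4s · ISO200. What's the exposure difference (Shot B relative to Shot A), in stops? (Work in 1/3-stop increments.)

2 stops brighter

Aperture: f/4.5 → f/4 → f/3.5 → f/3.2 → f/2.8 → f/2.5 → f/2.2 → f/2 → f/1.8 → f/1.6 → f/1.4 → f/1.2 — 3 2/3 stops opened up (brighter).
Shutter speed: 2 → 1.6 → 1.3 → 1 → 0.8 → 0.6 → 0.5 → 0.4 — 2 1/3 stops faster (darker).
ISO: 125 → 160 → 200 — 2/3 stop higher (brighter).
Net: +3 2/3 −2 1/3 +2/3 = +2 stops.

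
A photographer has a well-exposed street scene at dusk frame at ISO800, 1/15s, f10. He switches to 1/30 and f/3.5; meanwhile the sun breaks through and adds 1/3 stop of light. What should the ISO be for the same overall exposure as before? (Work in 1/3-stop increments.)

Scene light: 1/3 stop brighter.
Shutter speed: 1/15 → 1/20 → 1/25 → 1/30 — 1 stop shorter (darker).
Aperture: f/10 → f/9 → f/8 → f/7.1 → f/6.3 → f/5.6 → f/5 → f/4.5 → f/4 → f/3.5 — 3 stops larger aperture (brighter).
Net so far: 2 1/3 stops brighter. ISO: 800 → 640 → 500 → 400 → 320 → 250 → 200 → 160.

ISO 160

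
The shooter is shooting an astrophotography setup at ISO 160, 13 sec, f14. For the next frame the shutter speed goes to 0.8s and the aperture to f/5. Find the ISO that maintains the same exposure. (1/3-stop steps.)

ISO 320

Shutter speed: 13 → 10 → 8 → 6 → 5 → 4 → 3.2 → 2.5 → 2 → 1.6 → 1.3 → 1 → 0.8 — 4 stops shorter (darker).
Aperture: f/14 → f/13 → f/11 → f/10 → f/9 → f/8 → f/7.1 → f/6.3 → f/5.6 → f/5 — 3 stops opened up (brighter).
Net change so far: 1 stop darker. Offset with the ISO: 160 → 200 → 250 → 320.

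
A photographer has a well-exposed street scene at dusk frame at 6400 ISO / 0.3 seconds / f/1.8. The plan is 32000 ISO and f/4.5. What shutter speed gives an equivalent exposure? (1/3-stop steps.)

0.4 s

ISO: 6400 → 8000 → 10000 → 12800 → 16000 → 20000 → 25600 → 32000 — 2 1/3 stops raised (brighter).
Aperture: f/1.8 → f/2 → f/2.2 → f/2.5 → f/2.8 → f/3.2 → f/3.5 → f/4 → f/4.5 — 2 2/3 stops narrower (darker).
Net change so far: 1/3 stop darker. Offset with the shutter speed: 0.3 → 0.4.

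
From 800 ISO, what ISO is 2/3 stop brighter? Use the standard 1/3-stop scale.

ISO 1250

ISO: 800 → 1000 → 1250 — 2/3 stop higher (brighter).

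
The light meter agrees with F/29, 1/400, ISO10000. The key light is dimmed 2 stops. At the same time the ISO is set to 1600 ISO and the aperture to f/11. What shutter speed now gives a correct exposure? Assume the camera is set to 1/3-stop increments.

1/100s

Scene light: 2 stops darker.
ISO: 10000 → 8000 → 6400 → 5000 → 4000 → 3200 → 2500 → 2000 → 1600 — 2 2/3 stops lower (darker).
Aperture: f/29 → f/25 → f/22 → f/20 → f/18 → f/16 → f/14 → f/13 → f/11 — 2 2/3 stops wider (brighter).
Net so far: 2 stops darker. Shutter speed: 1/400 → 1/320 → 1/250 → 1/200 → 1/160 → 1/125 → 1/100.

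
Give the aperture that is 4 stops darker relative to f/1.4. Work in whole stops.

f/5.6

Aperture: f/1.4 → f/2 → f/2.8 → f/4 → f/5.6 — 4 stops stopped down (darker).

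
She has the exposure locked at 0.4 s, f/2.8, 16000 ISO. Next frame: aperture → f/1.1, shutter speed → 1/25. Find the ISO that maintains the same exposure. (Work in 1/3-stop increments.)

Aperture: f/2.8 → f/2.5 → f/2.2 → f/2 → f/1.8 → f/1.6 → f/1.4 → f/1.2 → f/1.1 — 2 2/3 stops opened up (brighter).
Shutter speed: 0.4 → 0.3 → 1/4 → 1/5 → 1/6 → 1/8 → 1/10 → 1/13 → 1/15 → 1/20 → 1/25 — 3 1/3 stops shorter (darker).
Net change so far: 2/3 stop darker. Offset with the ISO: 16000 → 20000 → 25600.

ISO 25600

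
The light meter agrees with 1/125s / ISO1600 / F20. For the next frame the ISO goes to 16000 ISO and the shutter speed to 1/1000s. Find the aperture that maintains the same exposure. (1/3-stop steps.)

ISO: 1600 → 2000 → 2500 → 3200 → 4000 → 5000 → 6400 → 8000 → 10000 → 12800 → 16000 — 3 1/3 stops higher (brighter).
Shutter speed: 1/125 → 1/160 → 1/200 → 1/250 → 1/320 → 1/400 → 1/500 → 1/640 → 1/800 → 1/1000 — 3 stops shorter (darker).
Net change so far: 1/3 stop brighter. Offset with the aperture: f/20 → f/22.

f/22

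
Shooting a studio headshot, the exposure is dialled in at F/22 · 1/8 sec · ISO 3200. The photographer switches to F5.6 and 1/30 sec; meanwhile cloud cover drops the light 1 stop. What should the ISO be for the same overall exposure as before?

ISO 1600

Scene light: 1 stop darker.
Aperture: f/22 → f/16 → f/11 → f/8 → f/5.6 — 4 stops larger aperture (brighter).
Shutter speed: 1/8 → 1/15 → 1/30 — 2 stops faster (darker).
Net so far: 1 stop brighter. ISO: 3200 → 1600.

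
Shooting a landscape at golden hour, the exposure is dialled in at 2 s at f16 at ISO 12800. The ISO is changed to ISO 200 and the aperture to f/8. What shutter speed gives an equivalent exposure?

30 s

ISO: 12800 → 6400 → 3200 → 1600 → 800 → 400 → 200 — 6 stops dropped (darker).
Aperture: f/16 → f/11 → f/8 — 2 stops wider (brighter).
Net change so far: 4 stops darker. Offset with the shutter speed: 2 → 4 → 8 → 15 → 30.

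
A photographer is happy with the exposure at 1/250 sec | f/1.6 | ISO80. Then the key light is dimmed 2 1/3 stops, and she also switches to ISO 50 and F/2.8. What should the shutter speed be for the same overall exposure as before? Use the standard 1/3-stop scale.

1/10s

Scene light: 2 1/3 stops darker.
ISO: 80 → 64 → 50 — 2/3 stop lower (darker).
Aperture: f/1.6 → f/1.8 → f/2 → f/2.2 → f/2.5 → f/2.8 — 1 2/3 stops stopped down (darker).
Net so far: 4 2/3 stops darker. Shutter speed: 1/250 → 1/200 → 1/160 → 1/125 → 1/100 → 1/80 → 1/60 → 1/50 → 1/40 → 1/30 → 1/25 → 1/20 → 1/15 → 1/13 → 1/10.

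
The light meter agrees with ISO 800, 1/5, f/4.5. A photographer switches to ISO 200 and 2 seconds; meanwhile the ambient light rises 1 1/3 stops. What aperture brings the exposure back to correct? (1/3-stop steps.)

f/11

Scene light: 1 1/3 stops brighter.
ISO: 800 → 640 → 500 → 400 → 320 → 250 → 200 — 2 stops dropped (darker).
Shutter speed: 1/5 → 1/4 → 0.3 → 0.4 → 0.5 → 0.6 → 0.8 → 1 → 1.3 → 1.6 → 2 — 3 1/3 stops longer (brighter).
Net so far: 2 2/3 stops brighter. Aperture: f/4.5 → f/5 → f/5.6 → f/6.3 → f/7.1 → f/8 → f/9 → f/10 → f/11.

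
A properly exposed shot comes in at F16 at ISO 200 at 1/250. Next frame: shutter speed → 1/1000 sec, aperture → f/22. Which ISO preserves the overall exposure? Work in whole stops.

ISO 1600

Shutter speed: 1/250 → 1/500 → 1/1000 — 2 stops faster (darker).
Aperture: f/16 → f/22 — 1 stop stopped down (darker).
Net change so far: 3 stops darker. Offset with the ISO: 200 → 400 → 800 → 1600.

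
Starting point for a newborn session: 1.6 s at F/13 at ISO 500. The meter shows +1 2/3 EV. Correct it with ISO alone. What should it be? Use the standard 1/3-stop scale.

Overexposed by 1 2/3 stops → need 1 2/3 stops darker.
ISO: 500 → 400 → 320 → 250 → 200 → 160.

ISO 160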